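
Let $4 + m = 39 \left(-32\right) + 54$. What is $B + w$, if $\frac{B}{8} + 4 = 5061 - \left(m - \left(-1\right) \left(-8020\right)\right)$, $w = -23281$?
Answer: $90919$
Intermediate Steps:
$m = -1198$ ($m = -4 + \left(39 \left(-32\right) + 54\right) = -4 + \left(-1248 + 54\right) = -4 - 1194 = -1198$)
$B = 114200$ ($B = -32 + 8 \left(5061 - \left(-1198 - \left(-1\right) \left(-8020\right)\right)\right) = -32 + 8 \left(5061 - \left(-1198 - 8020\right)\right) = -32 + 8 \left(5061 - -9218\right) = -32 + 8 \left(5061 + 9218\right) = -32 + 8 \cdot 14279 = -32 + 114232 = 114200$)
$B + w = 114200 - 23281 = 90919$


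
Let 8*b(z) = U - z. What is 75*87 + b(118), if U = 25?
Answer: 52107/8 ≈ 6513.4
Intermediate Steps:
b(z) = 25/8 - z/8 (b(z) = (25 - z)/8 = 25/8 - z/8)
75*87 + b(118) = 75*87 + (25/8 - ⅛*118) = 6525 + (25/8 - 59/4) = 6525 - 93/8 = 52107/8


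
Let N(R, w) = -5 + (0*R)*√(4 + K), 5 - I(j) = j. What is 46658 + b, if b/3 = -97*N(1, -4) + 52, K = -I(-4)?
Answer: 48269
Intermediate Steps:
I(j) = 5 - j
K = -9 (K = -(5 - 1*(-4)) = -(5 + 4) = -1*9 = -9)
N(R, w) = -5 (N(R, w) = -5 + (0*R)*√(4 - 9) = -5 + 0*√(-5) = -5 + 0*(I*√5) = -5 + 0 = -5)
b = 1611 (b = 3*(-97*(-5) + 52) = 3*(485 + 52) = 3*537 = 1611)
46658 + b = 46658 + 1611 = 48269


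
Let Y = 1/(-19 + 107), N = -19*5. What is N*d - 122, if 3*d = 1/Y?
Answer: -8726/3 ≈ -2908.7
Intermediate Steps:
N = -95
Y = 1/88 ≈ 0.011364
d = 88/3 (d = 1/(3*(1/88)) = (1/3)*88 = 88/3 ≈ 29.333)
N*d - 122 = -95*88/3 - 122 = -8360/3 - 122 = -8726/3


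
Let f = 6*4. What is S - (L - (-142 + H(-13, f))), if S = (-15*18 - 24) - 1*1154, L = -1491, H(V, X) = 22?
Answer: -77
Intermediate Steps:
f = 24
S = -1448 (S = (-270 - 24) - 1154 = -294 - 1154 = -1448)
S - (L - (-142 + H(-13, f))) = -1448 - (-1491 - (-142 + 22)) = -1448 - (-1491 - 1*(-120)) = -1448 - (-1491 + 120) = -1448 - 1*(-1371) = -1448 + 1371 = -77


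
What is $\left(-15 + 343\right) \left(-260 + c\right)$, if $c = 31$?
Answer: $-75112$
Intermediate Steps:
$\left(-15 + 343\right) \left(-260 + c\right) = \left(-15 + 343\right) \left(-260 + 31\right) = 328 \left(-229\right) = -75112$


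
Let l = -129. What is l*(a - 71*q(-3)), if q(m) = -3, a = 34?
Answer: -31863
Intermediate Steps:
l*(a - 71*q(-3)) = -129*(34 - 71*(-3)) = -129*(34 + 213) = -129*247 = -31863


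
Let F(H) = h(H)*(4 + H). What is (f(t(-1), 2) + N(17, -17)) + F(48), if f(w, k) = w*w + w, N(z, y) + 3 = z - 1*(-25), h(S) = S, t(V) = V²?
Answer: 2537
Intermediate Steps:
N(z, y) = 22 + z (N(z, y) = -3 + (z - 1*(-25)) = -3 + (z + 25) = -3 + (25 + z) = 22 + z)
f(w, k) = w + w² (f(w, k) = w² + w = w + w²)
F(H) = H*(4 + H)
(f(t(-1), 2) + N(17, -17)) + F(48) = ((-1)²*(1 + (-1)²) + (22 + 17)) + 48*(4 + 48) = (1*(1 + 1) + 39) + 48*52 = (1*2 + 39) + 2496 = (2 + 39) + 2496 = 41 + 2496 = 2537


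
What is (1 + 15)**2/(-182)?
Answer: -128/91 ≈ -1.4066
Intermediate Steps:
(1 + 15)**2/(-182) = 16**2*(-1/182) = 256*(-1/182) = -128/91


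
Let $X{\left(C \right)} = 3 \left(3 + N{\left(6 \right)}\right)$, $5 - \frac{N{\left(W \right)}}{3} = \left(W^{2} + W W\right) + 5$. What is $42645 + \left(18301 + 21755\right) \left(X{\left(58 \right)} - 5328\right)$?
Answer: $-238971507$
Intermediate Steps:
$N{\left(W \right)} = - 6 W^{2}$ ($N{\left(W \right)} = 15 - 3 \left(\left(W^{2} + W W\right) + 5\right) = 15 - 3 \left(\left(W^{2} + W^{2}\right) + 5\right) = 15 - 3 \left(2 W^{2} + 5\right) = 15 - 3 \left(5 + 2 W^{2}\right) = 15 - \left(15 + 6 W^{2}\right) = - 6 W^{2}$)
$X{\left(C \right)} = -639$ ($X{\left(C \right)} = 3 \left(3 - 6 \cdot 6^{2}\right) = 3 \left(3 - 216\right) = 3 \left(-213\right) = -639$)
$42645 + \left(18301 + 21755\right) \left(X{\left(58 \right)} - 5328\right) = 42645 + \left(18301 + 21755\right) \left(-639 - 5328\right) = 42645 + 40056 \left(-5967\right) = 42645 - 239014152 = -238971507$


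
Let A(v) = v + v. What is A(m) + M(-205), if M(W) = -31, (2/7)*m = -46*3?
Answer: -997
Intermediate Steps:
m = -483 (m = 7*(-46*3)/2 = (7/2)*(-138) = -483)
A(v) = 2*v
A(m) + M(-205) = 2*(-483) - 31 = -966 - 31 = -997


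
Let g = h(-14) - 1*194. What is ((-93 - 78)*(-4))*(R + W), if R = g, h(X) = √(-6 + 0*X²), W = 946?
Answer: 514368 + 684*I*√6 ≈ 5.1437e+5 + 1675.5*I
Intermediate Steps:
h(X) = I*√6 (h(X) = √(-6 + 0) = √(-6) = I*√6)
g = -194 + I*√6 (g = I*√6 - 1*194 = I*√6 - 194 = -194 + I*√6 ≈ -194.0 + 2.4495*I)
R = -194 + I*√6 ≈ -194.0 + 2.4495*I
((-93 - 78)*(-4))*(R + W) = ((-93 - 78)*(-4))*((-194 + I*√6) + 946) = (-171*(-4))*(752 + I*√6) = 684*(752 + I*√6) = 514368 + 684*I*√6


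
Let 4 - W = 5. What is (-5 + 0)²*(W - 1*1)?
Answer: -50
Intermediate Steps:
W = -1 (W = 4 - 1*5 = 4 - 5 = -1)
(-5 + 0)²*(W - 1*1) = (-5 + 0)²*(-1 - 1*1) = (-5)²*(-1 - 1) = 25*(-2) = -50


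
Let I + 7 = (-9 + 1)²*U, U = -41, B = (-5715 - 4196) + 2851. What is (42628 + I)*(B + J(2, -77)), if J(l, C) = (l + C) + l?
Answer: -285298601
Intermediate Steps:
B = -7060 (B = -9911 + 2851 = -7060)
I = -2631 (I = -7 + (-9 + 1)²*(-41) = -7 + (-8)²*(-41) = -7 + 64*(-41) = -7 - 2624 = -2631)
J(l, C) = C + 2*l (J(l, C) = (C + l) + l = C + 2*l)
(42628 + I)*(B + J(2, -77)) = (42628 - 2631)*(-7060 + (-77 + 2*2)) = 39997*(-7060 + (-77 + 4)) = 39997*(-7060 - 73) = 39997*(-7133) = -285298601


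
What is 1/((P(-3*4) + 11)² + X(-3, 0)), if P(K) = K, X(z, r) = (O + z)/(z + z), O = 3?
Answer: 1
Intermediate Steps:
X(z, r) = (3 + z)/(2*z) (X(z, r) = (3 + z)/(z + z) = (3 + z)/((2*z)) = (3 + z)*(1/(2*z)) = (3 + z)/(2*z))
1/((P(-3*4) + 11)² + X(-3, 0)) = 1/((-3*4 + 11)² + (½)*(3 - 3)/(-3)) = 1/((-12 + 11)² + (½)*(-⅓)*0) = 1/((-1)² + 0) = 1/(1 + 0) = 1/1 = 1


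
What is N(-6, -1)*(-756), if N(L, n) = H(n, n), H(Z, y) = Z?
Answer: 756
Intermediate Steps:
N(L, n) = n
N(-6, -1)*(-756) = -1*(-756) = 756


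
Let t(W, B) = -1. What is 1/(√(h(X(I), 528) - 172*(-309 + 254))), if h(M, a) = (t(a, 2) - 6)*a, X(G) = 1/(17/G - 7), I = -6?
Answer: √1441/2882 ≈ 0.013172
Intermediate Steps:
X(G) = 1/(-7 + 17/G)
h(M, a) = -7*a (h(M, a) = (-1 - 6)*a = -7*a)
1/(√(h(X(I), 528) - 172*(-309 + 254))) = 1/(√(-7*528 - 172*(-309 + 254))) = 1/(√(-3696 - 172*(-55))) = 1/(√(-3696 + 9460)) = 1/(√5764) = 1/(2*√1441) = √1441/2882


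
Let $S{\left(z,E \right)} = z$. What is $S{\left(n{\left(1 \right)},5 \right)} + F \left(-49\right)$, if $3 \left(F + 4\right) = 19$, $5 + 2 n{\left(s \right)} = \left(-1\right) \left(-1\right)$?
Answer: $- \frac{349}{3} \approx -116.33$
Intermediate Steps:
$n{\left(s \right)} = -2$ ($n{\left(s \right)} = - \frac{5}{2} + \frac{\left(-1\right) \left(-1\right)}{2} = - \frac{5}{2} + \frac{1}{2} \cdot 1 = - \frac{5}{2} + \frac{1}{2} = -2$)
$F = \frac{7}{3}$ ($F = -4 + \frac{1}{3} \cdot 19 = -4 + \frac{19}{3} = \frac{7}{3} \approx 2.3333$)
$S{\left(n{\left(1 \right)},5 \right)} + F \left(-49\right) = -2 + \frac{7}{3} \left(-49\right) = -2 - \frac{343}{3} = - \frac{349}{3}$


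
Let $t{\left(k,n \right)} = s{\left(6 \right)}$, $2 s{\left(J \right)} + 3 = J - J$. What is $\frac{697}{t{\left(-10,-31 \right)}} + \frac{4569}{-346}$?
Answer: $- \frac{496031}{1038} \approx -477.87$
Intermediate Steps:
$s{\left(J \right)} = - \frac{3}{2}$ ($s{\left(J \right)} = - \frac{3}{2} + \frac{J - J}{2} = - \frac{3}{2} + \frac{1}{2} \cdot 0 = - \frac{3}{2} + 0 = - \frac{3}{2}$)
$t{\left(k,n \right)} = - \frac{3}{2}$
$\frac{697}{t{\left(-10,-31 \right)}} + \frac{4569}{-346} = \frac{697}{- \frac{3}{2}} + \frac{4569}{-346} = 697 \left(- \frac{2}{3}\right) + 4569 \left(- \frac{1}{346}\right) = - \frac{1394}{3} - \frac{4569}{346} = - \frac{496031}{1038}$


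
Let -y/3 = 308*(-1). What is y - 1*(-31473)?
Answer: 32397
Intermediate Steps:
y = 924 (y = -924*(-1) = -3*(-308) = 924)
y - 1*(-31473) = 924 - 1*(-31473) = 924 + 31473 = 32397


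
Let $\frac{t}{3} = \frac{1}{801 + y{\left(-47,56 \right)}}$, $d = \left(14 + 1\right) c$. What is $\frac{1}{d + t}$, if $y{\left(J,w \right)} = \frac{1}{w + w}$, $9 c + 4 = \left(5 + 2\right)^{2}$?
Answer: $\frac{89713}{6728811} \approx 0.013333$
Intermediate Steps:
$c = 5$ ($c = - \frac{4}{9} + \frac{\left(5 + 2\right)^{2}}{9} = - \frac{4}{9} + \frac{7^{2}}{9} = - \frac{4}{9} + \frac{1}{9} \cdot 49 = - \frac{4}{9} + \frac{49}{9} = 5$)
$y{\left(J,w \right)} = \frac{1}{2 w}$
$d = 75$ ($d = \left(14 + 1\right) 5 = 15 \cdot 5 = 75$)
$t = \frac{336}{89713}$ ($t = \frac{3}{801 + \frac{1}{2 \cdot 56}} = \frac{3}{801 + \frac{1}{2} \cdot \frac{1}{56}} = \frac{3}{801 + \frac{1}{112}} = \frac{3}{\frac{89713}{112}} = 3 \cdot \frac{112}{89713} = \frac{336}{89713} \approx 0.0037453$)
$\frac{1}{d + t} = \frac{1}{75 + \frac{336}{89713}} = \frac{1}{\frac{6728811}{89713}} = \frac{89713}{6728811}$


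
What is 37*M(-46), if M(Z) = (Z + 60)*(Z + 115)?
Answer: 35742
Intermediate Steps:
M(Z) = (60 + Z)*(115 + Z)
37*M(-46) = 37*(6900 + (-46)² + 175*(-46)) = 37*(6900 + 2116 - 8050) = 37*966 = 35742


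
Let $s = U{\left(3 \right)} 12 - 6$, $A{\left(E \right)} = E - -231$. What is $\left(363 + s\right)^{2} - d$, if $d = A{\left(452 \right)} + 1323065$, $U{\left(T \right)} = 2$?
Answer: $-1178587$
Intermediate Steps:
$A{\left(E \right)} = 231 + E$ ($A{\left(E \right)} = E + 231 = 231 + E$)
$s = 18$ ($s = 2 \cdot 12 - 6 = 24 - 6 = 18$)
$d = 1323748$ ($d = \left(231 + 452\right) + 1323065 = 683 + 1323065 = 1323748$)
$\left(363 + s\right)^{2} - d = \left(363 + 18\right)^{2} - 1323748 = 381^{2} - 1323748 = 145161 - 1323748 = -1178587$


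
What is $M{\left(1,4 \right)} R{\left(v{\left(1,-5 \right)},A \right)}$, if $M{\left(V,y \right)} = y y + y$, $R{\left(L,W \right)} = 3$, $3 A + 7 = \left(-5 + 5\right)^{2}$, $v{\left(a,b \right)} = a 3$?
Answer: $60$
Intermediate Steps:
$v{\left(a,b \right)} = 3 a$
$A = - \frac{7}{3}$ ($A = - \frac{7}{3} + \frac{\left(-5 + 5\right)^{2}}{3} = - \frac{7}{3} + \frac{0^{2}}{3} = - \frac{7}{3} + \frac{1}{3} \cdot 0 = - \frac{7}{3} + 0 = - \frac{7}{3} \approx -2.3333$)
$M{\left(V,y \right)} = y + y^{2}$ ($M{\left(V,y \right)} = y^{2} + y = y + y^{2}$)
$M{\left(1,4 \right)} R{\left(v{\left(1,-5 \right)},A \right)} = 4 \left(1 + 4\right) 3 = 4 \cdot 5 \cdot 3 = 20 \cdot 3 = 60$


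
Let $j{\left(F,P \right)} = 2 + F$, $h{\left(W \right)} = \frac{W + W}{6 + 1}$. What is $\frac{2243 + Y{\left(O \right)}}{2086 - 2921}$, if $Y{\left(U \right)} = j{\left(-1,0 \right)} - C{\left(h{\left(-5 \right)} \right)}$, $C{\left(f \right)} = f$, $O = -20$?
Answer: $- \frac{15718}{5845} \approx -2.6891$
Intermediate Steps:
$h{\left(W \right)} = \frac{2 W}{7}$
$Y{\left(U \right)} = \frac{17}{7}$ ($Y{\left(U \right)} = \left(2 - 1\right) - \frac{2}{7} \left(-5\right) = 1 - - \frac{10}{7} = 1 + \frac{10}{7} = \frac{17}{7}$)
$\frac{2243 + Y{\left(O \right)}}{2086 - 2921} = \frac{2243 + \frac{17}{7}}{2086 - 2921} = \frac{15718}{7 \left(-835\right)} = \frac{15718}{7} \left(- \frac{1}{835}\right) = - \frac{15718}{5845}$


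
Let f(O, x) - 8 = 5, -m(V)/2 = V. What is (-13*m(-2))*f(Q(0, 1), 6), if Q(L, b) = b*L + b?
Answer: -676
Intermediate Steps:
m(V) = -2*V
Q(L, b) = b + L*b (Q(L, b) = L*b + b = b + L*b)
f(O, x) = 13 (f(O, x) = 8 + 5 = 13)
(-13*m(-2))*f(Q(0, 1), 6) = -(-26)*(-2)*13 = -13*4*13 = -52*13 = -676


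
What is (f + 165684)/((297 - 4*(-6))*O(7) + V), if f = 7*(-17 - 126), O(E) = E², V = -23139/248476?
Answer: 40919773108/3908255865 ≈ 10.470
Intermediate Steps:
V = -23139/248476 (V = -23139*1/248476 = -23139/248476 ≈ -0.093124)
f = -1001 (f = 7*(-143) = -1001)
(f + 165684)/((297 - 4*(-6))*O(7) + V) = (-1001 + 165684)/((297 - 4*(-6))*7² - 23139/248476) = 164683/((297 + 24)*49 - 23139/248476) = 164683/(321*49 - 23139/248476) = 164683/(15729 - 23139/248476) = 164683/(3908255865/248476) = 164683*(248476/3908255865) = 40919773108/3908255865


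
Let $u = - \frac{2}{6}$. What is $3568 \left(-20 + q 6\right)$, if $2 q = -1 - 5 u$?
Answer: $-64224$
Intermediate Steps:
$u = - \frac{1}{3}$ ($u = \left(-2\right) \frac{1}{6} = - \frac{1}{3} \approx -0.33333$)
$q = \frac{1}{3}$ ($q = \frac{-1 - - \frac{5}{3}}{2} = \frac{-1 + \frac{5}{3}}{2} = \frac{1}{2} \cdot \frac{2}{3} = \frac{1}{3} \approx 0.33333$)
$3568 \left(-20 + q 6\right) = 3568 \left(-20 + \frac{1}{3} \cdot 6\right) = 3568 \left(-20 + 2\right) = 3568 \left(-18\right) = -64224$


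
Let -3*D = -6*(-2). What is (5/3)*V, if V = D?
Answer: -20/3 ≈ -6.6667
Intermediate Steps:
D = -4 (D = -(-2)*(-2) = -1/3*12 = -4)
V = -4
(5/3)*V = (5/3)*(-4) = -20/3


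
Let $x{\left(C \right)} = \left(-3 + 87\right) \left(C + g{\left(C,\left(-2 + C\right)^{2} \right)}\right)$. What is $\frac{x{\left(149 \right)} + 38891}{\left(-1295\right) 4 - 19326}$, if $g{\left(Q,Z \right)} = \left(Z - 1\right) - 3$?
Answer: $- \frac{1866227}{24506} \approx -76.154$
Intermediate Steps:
$g{\left(Q,Z \right)} = -4 + Z$ ($g{\left(Q,Z \right)} = \left(-1 + Z\right) - 3 = -4 + Z$)
$x{\left(C \right)} = -336 + 84 C + 84 \left(-2 + C\right)^{2}$ ($x{\left(C \right)} = \left(-3 + 87\right) \left(C + \left(-4 + \left(-2 + C\right)^{2}\right)\right) = 84 \left(-4 + C + \left(-2 + C\right)^{2}\right) = -336 + 84 C + 84 \left(-2 + C\right)^{2}$)
$\frac{x{\left(149 \right)} + 38891}{\left(-1295\right) 4 - 19326} = \frac{84 \cdot 149 \left(-3 + 149\right) + 38891}{\left(-1295\right) 4 - 19326} = \frac{84 \cdot 149 \cdot 146 + 38891}{-5180 - 19326} = \frac{1827336 + 38891}{-24506} = 1866227 \left(- \frac{1}{24506}\right) = - \frac{1866227}{24506}$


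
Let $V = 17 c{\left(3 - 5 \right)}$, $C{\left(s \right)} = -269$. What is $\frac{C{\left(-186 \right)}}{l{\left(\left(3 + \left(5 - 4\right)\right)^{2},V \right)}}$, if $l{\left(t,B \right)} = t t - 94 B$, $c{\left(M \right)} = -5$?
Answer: $- \frac{269}{8246} \approx -0.032622$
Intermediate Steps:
$V = -85$ ($V = 17 \left(-5\right) = -85$)
$l{\left(t,B \right)} = t^{2} - 94 B$
$\frac{C{\left(-186 \right)}}{l{\left(\left(3 + \left(5 - 4\right)\right)^{2},V \right)}} = - \frac{269}{\left(\left(3 + \left(5 - 4\right)\right)^{2}\right)^{2} - -7990} = - \frac{269}{\left(\left(3 + \left(5 - 4\right)\right)^{2}\right)^{2} + 7990} = - \frac{269}{\left(\left(3 + 1\right)^{2}\right)^{2} + 7990} = - \frac{269}{\left(4^{2}\right)^{2} + 7990} = - \frac{269}{16^{2} + 7990} = - \frac{269}{256 + 7990} = - \frac{269}{8246}$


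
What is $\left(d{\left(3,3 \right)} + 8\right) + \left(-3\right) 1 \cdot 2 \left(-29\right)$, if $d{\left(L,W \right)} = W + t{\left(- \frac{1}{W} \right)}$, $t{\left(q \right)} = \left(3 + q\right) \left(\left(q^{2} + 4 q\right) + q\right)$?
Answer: $\frac{4883}{27} \approx 180.85$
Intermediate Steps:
$t{\left(q \right)} = \left(3 + q\right) \left(q^{2} + 5 q\right)$
$d{\left(L,W \right)} = W - \frac{15 + \frac{1}{W^{2}} - \frac{8}{W}}{W}$ ($d{\left(L,W \right)} = W + - \frac{1}{W} \left(15 + \left(- \frac{1}{W}\right)^{2} + 8 \left(- \frac{1}{W}\right)\right) = W + - \frac{1}{W} \left(15 + \frac{1}{W^{2}} - \frac{8}{W}\right) = W - \frac{15 + \frac{1}{W^{2}} - \frac{8}{W}}{W}$)
$\left(d{\left(3,3 \right)} + 8\right) + \left(-3\right) 1 \cdot 2 \left(-29\right) = \left(\left(3 - \frac{1}{27} - \frac{15}{3} + \frac{8}{9}\right) + 8\right) + \left(-3\right) 1 \cdot 2 \left(-29\right) = \left(\left(3 - \frac{1}{27} - 5 + 8 \cdot \frac{1}{9}\right) + 8\right) + \left(-3\right) 2 \left(-29\right) = \left(\left(3 - \frac{1}{27} - 5 + \frac{8}{9}\right) + 8\right) - -174 = \left(- \frac{31}{27} + 8\right) + 174 = \frac{185}{27} + 174 = \frac{4883}{27}$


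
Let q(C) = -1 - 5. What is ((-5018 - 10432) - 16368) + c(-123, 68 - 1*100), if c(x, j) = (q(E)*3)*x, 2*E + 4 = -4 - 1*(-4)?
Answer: -29604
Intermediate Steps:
E = -2 (E = -2 + (-4 - 1*(-4))/2 = -2 + (-4 + 4)/2 = -2 + (1/2)*0 = -2 + 0 = -2)
q(C) = -6
c(x, j) = -18*x (c(x, j) = (-6*3)*x = -18*x)
((-5018 - 10432) - 16368) + c(-123, 68 - 1*100) = ((-5018 - 10432) - 16368) - 18*(-123) = (-15450 - 16368) + 2214 = -31818 + 2214 = -29604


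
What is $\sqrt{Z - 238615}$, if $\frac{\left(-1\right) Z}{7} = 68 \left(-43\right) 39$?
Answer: $\sqrt{559637} \approx 748.09$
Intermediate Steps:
$Z = 798252$ ($Z = - 7 \cdot 68 \left(-43\right) 39 = - 7 \left(\left(-2924\right) 39\right) = \left(-7\right) \left(-114036\right) = 798252$)
$\sqrt{Z - 238615} = \sqrt{798252 - 238615} = \sqrt{559637}$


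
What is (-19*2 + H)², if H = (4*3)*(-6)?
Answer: 12100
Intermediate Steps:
H = -72 (H = 12*(-6) = -72)
(-19*2 + H)² = (-19*2 - 72)² = (-38 - 72)² = (-110)² = 12100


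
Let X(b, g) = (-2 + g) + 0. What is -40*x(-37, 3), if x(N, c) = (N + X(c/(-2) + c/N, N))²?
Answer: -231040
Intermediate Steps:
X(b, g) = -2 + g
x(N, c) = (-2 + 2*N)² (x(N, c) = (N + (-2 + N))² = (-2 + 2*N)²)
-40*x(-37, 3) = -160*(-1 - 37)² = -160*(-38)² = -160*1444 = -40*5776 = -231040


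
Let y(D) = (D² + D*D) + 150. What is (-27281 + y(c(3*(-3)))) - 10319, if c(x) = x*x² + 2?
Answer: 1019608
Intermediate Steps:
c(x) = 2 + x³ (c(x) = x³ + 2 = 2 + x³)
y(D) = 150 + 2*D² (y(D) = (D² + D²) + 150 = 2*D² + 150 = 150 + 2*D²)
(-27281 + y(c(3*(-3)))) - 10319 = (-27281 + (150 + 2*(2 + (3*(-3))³)²)) - 10319 = (-27281 + (150 + 2*(2 + (-9)³)²)) - 10319 = (-27281 + (150 + 2*(2 - 729)²)) - 10319 = (-27281 + (150 + 2*(-727)²)) - 10319 = (-27281 + (150 + 2*528529)) - 10319 = (-27281 + (150 + 1057058)) - 10319 = (-27281 + 1057208) - 10319 = 1029927 - 10319 = 1019608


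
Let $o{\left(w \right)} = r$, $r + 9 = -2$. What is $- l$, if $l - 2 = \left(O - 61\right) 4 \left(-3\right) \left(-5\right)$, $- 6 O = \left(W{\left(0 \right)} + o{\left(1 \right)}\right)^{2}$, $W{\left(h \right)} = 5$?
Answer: $4018$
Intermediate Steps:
$r = -11$ ($r = -9 - 2 = -11$)
$o{\left(w \right)} = -11$
$O = -6$ ($O = - \frac{\left(5 - 11\right)^{2}}{6} = - \frac{\left(-6\right)^{2}}{6} = \left(- \frac{1}{6}\right) 36 = -6$)
$l = -4018$ ($l = 2 + \left(-6 - 61\right) 4 \left(-3\right) \left(-5\right) = 2 - 67 \left(\left(-12\right) \left(-5\right)\right) = 2 - 4020 = -4018$)
$- l = \left(-1\right) \left(-4018\right) = 4018$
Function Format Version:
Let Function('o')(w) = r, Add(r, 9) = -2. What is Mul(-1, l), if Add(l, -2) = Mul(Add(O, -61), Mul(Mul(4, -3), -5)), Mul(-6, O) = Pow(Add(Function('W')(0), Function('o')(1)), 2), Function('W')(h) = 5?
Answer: 4018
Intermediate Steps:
r = -11 (r = Add(-9, -2) = -11)
Function('o')(w) = -11
O = -6 (O = Mul(Rational(-1, 6), Pow(Add(5, -11), 2)) = Mul(Rational(-1, 6), Pow(-6, 2)) = Mul(Rational(-1, 6), 36) = -6)
l = -4018 (l = Add(2, Mul(Add(-6, -61), Mul(Mul(4, -3), -5))) = Add(2, Mul(-67, Mul(-12, -5))) = Add(2, Mul(-67, 60)) = Add(2, -4020) = -4018)
Mul(-1, l) = Mul(-1, -4018) = 4018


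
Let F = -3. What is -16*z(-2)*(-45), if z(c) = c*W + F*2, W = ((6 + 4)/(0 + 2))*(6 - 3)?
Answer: -25920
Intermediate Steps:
W = 15 (W = (10/2)*3 = (10*(½))*3 = 5*3 = 15)
z(c) = -6 + 15*c (z(c) = c*15 - 3*2 = 15*c - 6 = -6 + 15*c)
-16*z(-2)*(-45) = -16*(-6 + 15*(-2))*(-45) = -16*(-6 - 30)*(-45) = -16*(-36)*(-45) = 576*(-45) = -25920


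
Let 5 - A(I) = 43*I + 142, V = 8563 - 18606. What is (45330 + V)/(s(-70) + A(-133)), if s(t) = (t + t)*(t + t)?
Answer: 35287/25182 ≈ 1.4013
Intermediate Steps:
V = -10043
A(I) = -137 - 43*I (A(I) = 5 - (43*I + 142) = 5 - (142 + 43*I) = 5 + (-142 - 43*I) = -137 - 43*I)
s(t) = 4*t² (s(t) = (2*t)*(2*t) = 4*t²)
(45330 + V)/(s(-70) + A(-133)) = (45330 - 10043)/(4*(-70)² + (-137 - 43*(-133))) = 35287/(4*4900 + (-137 + 5719)) = 35287/(19600 + 5582) = 35287/25182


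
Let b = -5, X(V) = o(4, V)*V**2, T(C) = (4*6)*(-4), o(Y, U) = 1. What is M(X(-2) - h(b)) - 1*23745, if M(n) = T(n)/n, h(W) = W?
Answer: -71267/3 ≈ -23756.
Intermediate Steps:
T(C) = -96 (T(C) = 24*(-4) = -96)
X(V) = V**2 (X(V) = 1*V**2 = V**2)
M(n) = -96/n
M(X(-2) - h(b)) - 1*23745 = -96/((-2)**2 - 1*(-5)) - 1*23745 = -96/(4 + 5) - 23745 = -96/9 - 23745 = -96*1/9 - 23745 = -32/3 - 23745 = -71267/3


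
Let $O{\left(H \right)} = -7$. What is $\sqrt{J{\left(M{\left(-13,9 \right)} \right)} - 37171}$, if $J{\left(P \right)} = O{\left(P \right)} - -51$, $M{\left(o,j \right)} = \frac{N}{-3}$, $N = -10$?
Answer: $i \sqrt{37127} \approx 192.68 i$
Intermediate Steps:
$M{\left(o,j \right)} = \frac{10}{3}$ ($M{\left(o,j \right)} = - \frac{10}{-3} = \left(-10\right) \left(- \frac{1}{3}\right) = \frac{10}{3}$)
$J{\left(P \right)} = 44$ ($J{\left(P \right)} = -7 - -51 = -7 + 51 = 44$)
$\sqrt{J{\left(M{\left(-13,9 \right)} \right)} - 37171} = \sqrt{44 - 37171} = \sqrt{-37127} = i \sqrt{37127}$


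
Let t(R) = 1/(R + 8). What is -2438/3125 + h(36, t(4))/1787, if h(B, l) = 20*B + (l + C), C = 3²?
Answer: -24939847/67012500 ≈ -0.37217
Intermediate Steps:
C = 9
t(R) = 1/(8 + R)
h(B, l) = 9 + l + 20*B (h(B, l) = 20*B + (l + 9) = 20*B + (9 + l) = 9 + l + 20*B)
-2438/3125 + h(36, t(4))/1787 = -2438/3125 + (9 + 1/(8 + 4) + 20*36)/1787 = -2438*1/3125 + (9 + 1/12 + 720)*(1/1787) = -2438/3125 + (9 + 1/12 + 720)*(1/1787) = -2438/3125 + (8749/12)*(1/1787) = -2438/3125 + 8749/21444 = -24939847/67012500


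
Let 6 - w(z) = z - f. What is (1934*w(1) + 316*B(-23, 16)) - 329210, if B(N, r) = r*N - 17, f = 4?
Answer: -433464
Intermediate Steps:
B(N, r) = -17 + N*r (B(N, r) = N*r - 17 = -17 + N*r)
w(z) = 10 - z (w(z) = 6 - (z - 1*4) = 6 - (z - 4) = 6 - (-4 + z) = 6 + (4 - z) = 10 - z)
(1934*w(1) + 316*B(-23, 16)) - 329210 = (1934*(10 - 1*1) + 316*(-17 - 23*16)) - 329210 = (1934*(10 - 1) + 316*(-17 - 368)) - 329210 = (1934*9 + 316*(-385)) - 329210 = (17406 - 121660) - 329210 = -104254 - 329210 = -433464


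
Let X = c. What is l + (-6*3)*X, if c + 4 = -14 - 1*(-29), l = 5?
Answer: -193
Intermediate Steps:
c = 11 (c = -4 + (-14 - 1*(-29)) = -4 + (-14 + 29) = -4 + 15 = 11)
X = 11
l + (-6*3)*X = 5 - 6*3*11 = 5 - 18*11 = 5 - 198 = -193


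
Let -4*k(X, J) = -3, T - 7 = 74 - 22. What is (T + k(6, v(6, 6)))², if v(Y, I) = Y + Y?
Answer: 57121/16 ≈ 3570.1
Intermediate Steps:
T = 59 (T = 7 + (74 - 22) = 7 + 52 = 59)
v(Y, I) = 2*Y
k(X, J) = ¾ (k(X, J) = -¼*(-3) = ¾)
(T + k(6, v(6, 6)))² = (59 + ¾)² = (239/4)² = 57121/16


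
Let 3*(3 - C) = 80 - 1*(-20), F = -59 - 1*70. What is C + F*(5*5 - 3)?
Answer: -8605/3 ≈ -2868.3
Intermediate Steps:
F = -129 (F = -59 - 70 = -129)
C = -91/3 (C = 3 - (80 - 1*(-20))/3 = 3 - (80 + 20)/3 = 3 - ⅓*100 = 3 - 100/3 = -91/3 ≈ -30.333)
C + F*(5*5 - 3) = -91/3 - 129*(5*5 - 3) = -91/3 - 129*(25 - 3) = -91/3 - 129*22 = -91/3 - 2838 = -8605/3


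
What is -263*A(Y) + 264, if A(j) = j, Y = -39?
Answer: 10521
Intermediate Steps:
-263*A(Y) + 264 = -263*(-39) + 264 = 10257 + 264 = 10521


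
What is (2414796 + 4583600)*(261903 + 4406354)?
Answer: 32670311115772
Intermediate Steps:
(2414796 + 4583600)*(261903 + 4406354) = 6998396*4668257 = 32670311115772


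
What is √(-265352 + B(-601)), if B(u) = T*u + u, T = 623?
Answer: 2*I*√160094 ≈ 800.24*I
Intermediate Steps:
B(u) = 624*u (B(u) = 623*u + u = 624*u)
√(-265352 + B(-601)) = √(-265352 + 624*(-601)) = √(-265352 - 375024) = √(-640376) = 2*I*√160094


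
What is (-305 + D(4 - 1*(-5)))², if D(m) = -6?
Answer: 96721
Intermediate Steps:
(-305 + D(4 - 1*(-5)))² = (-305 - 6)² = (-311)² = 96721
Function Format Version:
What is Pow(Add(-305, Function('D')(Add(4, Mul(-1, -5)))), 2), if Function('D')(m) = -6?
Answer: 96721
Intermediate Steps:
Pow(Add(-305, Function('D')(Add(4, Mul(-1, -5)))), 2) = Pow(Add(-305, -6), 2) = Pow(-311, 2) = 96721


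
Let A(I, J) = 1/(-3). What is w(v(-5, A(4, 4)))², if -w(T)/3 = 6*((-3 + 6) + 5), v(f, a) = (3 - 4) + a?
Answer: 20736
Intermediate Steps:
A(I, J) = -⅓
v(f, a) = -1 + a
w(T) = -144 (w(T) = -18*((-3 + 6) + 5) = -18*(3 + 5) = -18*8 = -3*48 = -144)
w(v(-5, A(4, 4)))² = (-144)² = 20736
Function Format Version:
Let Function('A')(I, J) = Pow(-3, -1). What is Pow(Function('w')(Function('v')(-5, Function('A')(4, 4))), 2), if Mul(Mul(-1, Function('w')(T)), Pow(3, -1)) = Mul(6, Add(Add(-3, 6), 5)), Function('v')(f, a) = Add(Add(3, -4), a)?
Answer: 20736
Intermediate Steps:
Function('A')(I, J) = Rational(-1, 3)
Function('v')(f, a) = Add(-1, a)
Function('w')(T) = -144 (Function('w')(T) = Mul(-3, Mul(6, Add(Add(-3, 6), 5))) = Mul(-3, Mul(6, Add(3, 5))) = Mul(-3, Mul(6, 8)) = Mul(-3, 48) = -144)
Pow(Function('w')(Function('v')(-5, Function('A')(4, 4))), 2) = Pow(-144, 2) = 20736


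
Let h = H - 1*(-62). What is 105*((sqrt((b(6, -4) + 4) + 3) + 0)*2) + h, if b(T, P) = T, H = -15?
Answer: 47 + 210*sqrt(13) ≈ 804.17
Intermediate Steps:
h = 47 (h = -15 - 1*(-62) = -15 + 62 = 47)
105*((sqrt((b(6, -4) + 4) + 3) + 0)*2) + h = 105*((sqrt((6 + 4) + 3) + 0)*2) + 47 = 105*((sqrt(10 + 3) + 0)*2) + 47 = 105*((sqrt(13) + 0)*2) + 47 = 105*(sqrt(13)*2) + 47 = 105*(2*sqrt(13)) + 47 = 210*sqrt(13) + 47 = 47 + 210*sqrt(13)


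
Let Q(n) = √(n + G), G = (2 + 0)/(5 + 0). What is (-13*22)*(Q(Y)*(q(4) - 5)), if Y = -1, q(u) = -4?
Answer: 2574*I*√15/5 ≈ 1993.8*I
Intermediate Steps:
G = ⅖ (G = 2/5 = 2*(⅕) = ⅖ ≈ 0.40000)
Q(n) = √(⅖ + n) (Q(n) = √(n + ⅖) = √(⅖ + n))
(-13*22)*(Q(Y)*(q(4) - 5)) = (-13*22)*((√(10 + 25*(-1))/5)*(-4 - 5)) = -286*√(10 - 25)/5*(-9) = -286*√(-15)/5*(-9) = -286*(I*√15)/5*(-9) = -286*I*√15/5*(-9) = -(-2574)*I*√15/5 = 2574*I*√15/5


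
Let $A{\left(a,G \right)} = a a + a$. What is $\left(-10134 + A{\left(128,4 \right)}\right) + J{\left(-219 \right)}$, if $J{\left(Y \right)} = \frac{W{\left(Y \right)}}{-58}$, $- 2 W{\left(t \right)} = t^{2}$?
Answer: $\frac{787809}{116} \approx 6791.5$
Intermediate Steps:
$W{\left(t \right)} = - \frac{t^{2}}{2}$
$A{\left(a,G \right)} = a + a^{2}$ ($A{\left(a,G \right)} = a^{2} + a = a + a^{2}$)
$J{\left(Y \right)} = \frac{Y^{2}}{116}$ ($J{\left(Y \right)} = \frac{\left(- \frac{1}{2}\right) Y^{2}}{-58} = - \frac{Y^{2}}{2} \left(- \frac{1}{58}\right) = \frac{Y^{2}}{116}$)
$\left(-10134 + A{\left(128,4 \right)}\right) + J{\left(-219 \right)} = \left(-10134 + 128 \left(1 + 128\right)\right) + \frac{\left(-219\right)^{2}}{116} = \left(-10134 + 128 \cdot 129\right) + \frac{1}{116} \cdot 47961 = \left(-10134 + 16512\right) + \frac{47961}{116} = 6378 + \frac{47961}{116} = \frac{787809}{116}$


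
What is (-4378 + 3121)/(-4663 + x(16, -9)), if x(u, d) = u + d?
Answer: 419/1552 ≈ 0.26997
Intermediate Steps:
x(u, d) = d + u
(-4378 + 3121)/(-4663 + x(16, -9)) = (-4378 + 3121)/(-4663 + (-9 + 16)) = -1257/(-4663 + 7) = -1257/(-4656) = -1257*(-1/4656) = 419/1552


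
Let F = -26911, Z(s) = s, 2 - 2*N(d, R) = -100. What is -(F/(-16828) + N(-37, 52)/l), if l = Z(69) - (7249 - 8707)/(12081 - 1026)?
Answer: -477055921/204140468 ≈ -2.3369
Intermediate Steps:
N(d, R) = 51 (N(d, R) = 1 - ½*(-100) = 1 + 50 = 51)
l = 254751/3685 (l = 69 - (7249 - 8707)/(12081 - 1026) = 69 - (-1458)/11055 = 69 - 1*(-486/3685) = 69 + 486/3685 = 254751/3685 ≈ 69.132)
-(F/(-16828) + N(-37, 52)/l) = -(-26911/(-16828) + 51/(254751/3685)) = -(-26911*(-1/16828) + 51*(3685/254751)) = -(26911/16828 + 62645/84917) = -1*477055921/204140468 = -477055921/204140468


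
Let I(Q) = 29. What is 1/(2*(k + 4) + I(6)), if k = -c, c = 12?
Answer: 1/13 ≈ 0.076923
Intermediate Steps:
k = -12 (k = -1*12 = -12)
1/(2*(k + 4) + I(6)) = 1/(2*(-12 + 4) + 29) = 1/(2*(-8) + 29) = 1/(-16 + 29) = 1/13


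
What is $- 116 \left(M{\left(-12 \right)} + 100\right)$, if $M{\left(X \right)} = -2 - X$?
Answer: $-12760$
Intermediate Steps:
$- 116 \left(M{\left(-12 \right)} + 100\right) = - 116 \left(\left(-2 - -12\right) + 100\right) = - 116 \left(\left(-2 + 12\right) + 100\right) = - 116 \left(10 + 100\right) = \left(-116\right) 110 = -12760$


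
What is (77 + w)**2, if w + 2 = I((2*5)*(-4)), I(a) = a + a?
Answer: 25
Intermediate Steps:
I(a) = 2*a
w = -82 (w = -2 + 2*((2*5)*(-4)) = -2 + 2*(10*(-4)) = -2 + 2*(-40) = -2 - 80 = -82)
(77 + w)**2 = (77 - 82)**2 = (-5)**2 = 25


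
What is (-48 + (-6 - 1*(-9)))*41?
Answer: -1845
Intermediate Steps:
(-48 + (-6 - 1*(-9)))*41 = (-48 + (-6 + 9))*41 = (-48 + 3)*41 = -45*41 = -1845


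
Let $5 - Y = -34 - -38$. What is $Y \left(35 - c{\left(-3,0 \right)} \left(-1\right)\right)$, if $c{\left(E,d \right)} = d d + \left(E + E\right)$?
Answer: $29$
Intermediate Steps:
$c{\left(E,d \right)} = d^{2} + 2 E$
$Y = 1$ ($Y = 5 - \left(-34 - -38\right) = 5 - \left(-34 + 38\right) = 5 - 4 = 1$)
$Y \left(35 - c{\left(-3,0 \right)} \left(-1\right)\right) = 1 \left(35 - \left(0^{2} + 2 \left(-3\right)\right) \left(-1\right)\right) = 1 \left(35 - \left(0 - 6\right) \left(-1\right)\right) = 1 \left(35 - \left(-6\right) \left(-1\right)\right) = 1 \left(35 - 6\right) = 1 \cdot 29 = 29$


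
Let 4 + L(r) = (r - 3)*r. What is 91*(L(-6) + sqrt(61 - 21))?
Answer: 4550 + 182*sqrt(10) ≈ 5125.5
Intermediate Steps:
L(r) = -4 + r*(-3 + r) (L(r) = -4 + (r - 3)*r = -4 + (-3 + r)*r = -4 + r*(-3 + r))
91*(L(-6) + sqrt(61 - 21)) = 91*((-4 + (-6)**2 - 3*(-6)) + sqrt(61 - 21)) = 91*((-4 + 36 + 18) + sqrt(40)) = 91*(50 + 2*sqrt(10)) = 4550 + 182*sqrt(10)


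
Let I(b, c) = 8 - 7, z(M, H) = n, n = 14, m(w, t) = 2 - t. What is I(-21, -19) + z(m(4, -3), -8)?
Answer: 15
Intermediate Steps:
z(M, H) = 14
I(b, c) = 1
I(-21, -19) + z(m(4, -3), -8) = 1 + 14 = 15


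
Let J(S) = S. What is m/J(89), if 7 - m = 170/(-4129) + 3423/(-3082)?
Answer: 103736553/1132576442 ≈ 0.091593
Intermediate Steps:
m = 103736553/12725578 (m = 7 - (170/(-4129) + 3423/(-3082)) = 7 - (170*(-1/4129) + 3423*(-1/3082)) = 7 - (-170/4129 - 3423/3082) = 7 - 1*(-14657507/12725578) = 7 + 14657507/12725578 = 103736553/12725578 ≈ 8.1518)
m/J(89) = (103736553/12725578)/89 = (103736553/12725578)*(1/89) = 103736553/1132576442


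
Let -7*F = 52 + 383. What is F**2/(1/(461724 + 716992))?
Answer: 31863219300/7 ≈ 4.5519e+9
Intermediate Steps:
F = -435/7 (F = -(52 + 383)/7 = -1/7*435 = -435/7 ≈ -62.143)
F**2/(1/(461724 + 716992)) = (-435/7)**2/(1/(461724 + 716992)) = 189225/(49*(1/1178716)) = (189225/49)*1178716 = 31863219300/7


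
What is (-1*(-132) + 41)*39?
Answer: 6747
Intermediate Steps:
(-1*(-132) + 41)*39 = (132 + 41)*39 = 173*39 = 6747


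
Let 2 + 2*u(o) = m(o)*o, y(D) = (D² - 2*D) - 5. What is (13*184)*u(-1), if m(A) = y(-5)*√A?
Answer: -2392 - 35880*I ≈ -2392.0 - 35880.0*I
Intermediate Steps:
y(D) = -5 + D² - 2*D
m(A) = 30*√A (m(A) = (-5 + (-5)² - 2*(-5))*√A = (-5 + 25 + 10)*√A = 30*√A)
u(o) = -1 + 15*o^(3/2) (u(o) = -1 + ((30*√o)*o)/2 = -1 + (30*o^(3/2))/2 = -1 + 15*o^(3/2))
(13*184)*u(-1) = (13*184)*(-1 + 15*(-1)^(3/2)) = 2392*(-1 + 15*(-I)) = 2392*(-1 - 15*I) = -2392 - 35880*I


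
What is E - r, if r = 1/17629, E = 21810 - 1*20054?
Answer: 30956523/17629 ≈ 1756.0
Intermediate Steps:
E = 1756 (E = 21810 - 20054 = 1756)
r = 1/17629 ≈ 5.6725e-5
E - r = 1756 - 1*1/17629 = 1756 - 1/17629 = 30956523/17629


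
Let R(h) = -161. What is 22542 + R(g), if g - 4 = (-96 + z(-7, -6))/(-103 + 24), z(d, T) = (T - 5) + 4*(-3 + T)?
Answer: 22381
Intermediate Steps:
z(d, T) = -17 + 5*T (z(d, T) = (-5 + T) + (-12 + 4*T) = -17 + 5*T)
g = 459/79 (g = 4 + (-96 + (-17 + 5*(-6)))/(-103 + 24) = 4 + (-96 + (-17 - 30))/(-79) = 4 + (-96 - 47)*(-1/79) = 4 - 143*(-1/79) = 4 + 143/79 = 459/79 ≈ 5.8101)
22542 + R(g) = 22542 - 161 = 22381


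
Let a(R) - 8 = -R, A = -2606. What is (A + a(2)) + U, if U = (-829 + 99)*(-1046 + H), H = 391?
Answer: 475550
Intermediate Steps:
a(R) = 8 - R
U = 478150 (U = (-829 + 99)*(-1046 + 391) = -730*(-655) = 478150)
(A + a(2)) + U = (-2606 + (8 - 1*2)) + 478150 = (-2606 + (8 - 2)) + 478150 = (-2606 + 6) + 478150 = -2600 + 478150 = 475550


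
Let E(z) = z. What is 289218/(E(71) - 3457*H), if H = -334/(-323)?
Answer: -31139138/377235 ≈ -82.546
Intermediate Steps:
H = 334/323 (H = -334*(-1/323) = 334/323 ≈ 1.0341)
289218/(E(71) - 3457*H) = 289218/(71 - 3457*334/323) = 289218/(71 - 1154638/323) = 289218/(-1131705/323) = 289218*(-323/1131705) = -31139138/377235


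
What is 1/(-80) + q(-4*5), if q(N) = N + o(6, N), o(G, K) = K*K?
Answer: 30399/80 ≈ 379.99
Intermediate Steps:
o(G, K) = K²
q(N) = N + N²
1/(-80) + q(-4*5) = 1/(-80) + (-4*5)*(1 - 4*5) = -1/80 - 20*(1 - 20) = -1/80 - 20*(-19) = -1/80 + 380 = 30399/80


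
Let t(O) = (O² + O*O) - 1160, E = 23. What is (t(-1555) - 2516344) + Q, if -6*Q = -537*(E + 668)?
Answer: 4760781/2 ≈ 2.3804e+6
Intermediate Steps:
Q = 123689/2 (Q = -(-179)*(23 + 668)/2 = -(-179)*691/2 = -⅙*(-371067) = 123689/2 ≈ 61845.)
t(O) = -1160 + 2*O² (t(O) = (O² + O²) - 1160 = 2*O² - 1160 = -1160 + 2*O²)
(t(-1555) - 2516344) + Q = ((-1160 + 2*(-1555)²) - 2516344) + 123689/2 = ((-1160 + 2*2418025) - 2516344) + 123689/2 = ((-1160 + 4836050) - 2516344) + 123689/2 = (4834890 - 2516344) + 123689/2 = 2318546 + 123689/2 = 4760781/2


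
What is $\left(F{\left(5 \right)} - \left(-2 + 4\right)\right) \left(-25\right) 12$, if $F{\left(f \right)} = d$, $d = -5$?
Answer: $2100$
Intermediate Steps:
$F{\left(f \right)} = -5$
$\left(F{\left(5 \right)} - \left(-2 + 4\right)\right) \left(-25\right) 12 = \left(-5 - \left(-2 + 4\right)\right) \left(-25\right) 12 = \left(-5 - 2\right) \left(-25\right) 12 = \left(-7\right) \left(-25\right) 12 = 175 \cdot 12 = 2100$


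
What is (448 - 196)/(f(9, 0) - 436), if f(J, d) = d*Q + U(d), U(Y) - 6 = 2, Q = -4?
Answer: -63/107 ≈ -0.58879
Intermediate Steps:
U(Y) = 8 (U(Y) = 6 + 2 = 8)
f(J, d) = 8 - 4*d (f(J, d) = d*(-4) + 8 = -4*d + 8 = 8 - 4*d)
(448 - 196)/(f(9, 0) - 436) = (448 - 196)/((8 - 4*0) - 436) = 252/((8 + 0) - 436) = 252/(8 - 436) = 252/(-428) = 252*(-1/428) = -63/107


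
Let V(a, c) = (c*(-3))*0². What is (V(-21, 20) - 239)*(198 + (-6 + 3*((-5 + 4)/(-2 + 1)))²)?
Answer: -49473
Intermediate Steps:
V(a, c) = 0 (V(a, c) = -3*c*0 = 0)
(V(-21, 20) - 239)*(198 + (-6 + 3*((-5 + 4)/(-2 + 1)))²) = (0 - 239)*(198 + (-6 + 3*((-5 + 4)/(-2 + 1)))²) = -239*(198 + (-6 + 3*(-1/(-1)))²) = -239*(198 + (-6 + 3*(-1*(-1)))²) = -239*(198 + (-6 + 3*1)²) = -239*(198 + (-6 + 3)²) = -239*(198 + (-3)²) = -239*(198 + 9) = -239*207 = -49473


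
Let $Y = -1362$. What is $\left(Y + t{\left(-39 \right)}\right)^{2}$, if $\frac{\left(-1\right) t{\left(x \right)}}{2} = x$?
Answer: $1648656$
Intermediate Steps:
$t{\left(x \right)} = - 2 x$
$\left(Y + t{\left(-39 \right)}\right)^{2} = \left(-1362 - -78\right)^{2} = \left(-1362 + 78\right)^{2} = \left(-1284\right)^{2} = 1648656$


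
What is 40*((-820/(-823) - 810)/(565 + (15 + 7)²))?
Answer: -26632400/863327 ≈ -30.849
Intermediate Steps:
40*((-820/(-823) - 810)/(565 + (15 + 7)²)) = 40*((-820*(-1/823) - 810)/(565 + 22²)) = 40*((820/823 - 810)/(565 + 484)) = 40*(-665810/823/1049) = 40*(-665810/823*1/1049) = 40*(-665810/863327) = -26632400/863327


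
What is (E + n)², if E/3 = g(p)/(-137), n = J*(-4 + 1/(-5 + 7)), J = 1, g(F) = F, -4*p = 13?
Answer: 3530641/300304 ≈ 11.757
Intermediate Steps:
p = -13/4 (p = -¼*13 = -13/4 ≈ -3.2500)
n = -7/2 (n = 1*(-4 + 1/(-5 + 7)) = 1*(-4 + 1/2) = 1*(-4 + ½) = 1*(-7/2) = -7/2 ≈ -3.5000)
E = 39/548 (E = 3*(-13/4/(-137)) = 3*(-13/4*(-1/137)) = 3*(13/548) = 39/548 ≈ 0.071168)
(E + n)² = (39/548 - 7/2)² = (-1879/548)² = 3530641/300304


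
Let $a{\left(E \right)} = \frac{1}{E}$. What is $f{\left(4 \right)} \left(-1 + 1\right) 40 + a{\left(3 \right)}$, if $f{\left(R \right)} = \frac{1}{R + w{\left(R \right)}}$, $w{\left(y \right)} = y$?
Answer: $\frac{1}{3} \approx 0.33333$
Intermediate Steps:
$f{\left(R \right)} = \frac{1}{2 R}$ ($f{\left(R \right)} = \frac{1}{R + R} = \frac{1}{2 R}$)
$f{\left(4 \right)} \left(-1 + 1\right) 40 + a{\left(3 \right)} = \frac{1}{2 \cdot 4} \left(-1 + 1\right) 40 + \frac{1}{3} = \frac{1}{2} \cdot \frac{1}{4} \cdot 0 \cdot 40 + \frac{1}{3} = \frac{1}{8} \cdot 0 \cdot 40 + \frac{1}{3} = 0 \cdot 40 + \frac{1}{3} = 0 + \frac{1}{3} = \frac{1}{3}$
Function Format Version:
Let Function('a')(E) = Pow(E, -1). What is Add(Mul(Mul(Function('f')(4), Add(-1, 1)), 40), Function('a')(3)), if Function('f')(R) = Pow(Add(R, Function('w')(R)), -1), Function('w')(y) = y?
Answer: Rational(1, 3) ≈ 0.33333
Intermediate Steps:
Function('f')(R) = Mul(Rational(1, 2), Pow(R, -1)) (Function('f')(R) = Pow(Add(R, R), -1) = Pow(Mul(2, R), -1) = Mul(Rational(1, 2), Pow(R, -1)))
Add(Mul(Mul(Function('f')(4), Add(-1, 1)), 40), Function('a')(3)) = Add(Mul(Mul(Mul(Rational(1, 2), Pow(4, -1)), Add(-1, 1)), 40), Pow(3, -1)) = Add(Mul(Mul(Mul(Rational(1, 2), Rational(1, 4)), 0), 40), Rational(1, 3)) = Add(Mul(Mul(Rational(1, 8), 0), 40), Rational(1, 3)) = Add(Mul(0, 40), Rational(1, 3)) = Add(0, Rational(1, 3)) = Rational(1, 3)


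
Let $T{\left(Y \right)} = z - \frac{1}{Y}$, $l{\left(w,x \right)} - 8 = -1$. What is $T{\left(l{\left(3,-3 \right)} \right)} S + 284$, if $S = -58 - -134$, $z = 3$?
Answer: $\frac{3508}{7} \approx 501.14$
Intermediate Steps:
$l{\left(w,x \right)} = 7$ ($l{\left(w,x \right)} = 8 - 1 = 7$)
$T{\left(Y \right)} = 3 - \frac{1}{Y}$
$S = 76$ ($S = -58 + 134 = 76$)
$T{\left(l{\left(3,-3 \right)} \right)} S + 284 = \left(3 - \frac{1}{7}\right) 76 + 284 = \frac{20}{7} \cdot 76 + 284 = \frac{1520}{7} + 284 = \frac{3508}{7}$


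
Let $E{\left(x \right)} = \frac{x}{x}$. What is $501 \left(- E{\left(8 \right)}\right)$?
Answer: $-501$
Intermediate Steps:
$E{\left(x \right)} = 1$
$501 \left(- E{\left(8 \right)}\right) = 501 \left(\left(-1\right) 1\right) = 501 \left(-1\right) = -501$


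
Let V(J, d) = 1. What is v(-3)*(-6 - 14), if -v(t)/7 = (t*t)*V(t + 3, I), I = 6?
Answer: 1260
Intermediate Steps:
v(t) = -7*t**2 (v(t) = -7*t*t = -7*t**2)
v(-3)*(-6 - 14) = (-7*(-3)**2)*(-6 - 14) = -7*9*(-20) = -63*(-20) = 1260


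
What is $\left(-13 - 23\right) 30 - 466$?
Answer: $-1546$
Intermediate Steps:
$\left(-13 - 23\right) 30 - 466 = \left(-36\right) 30 - 466 = -1080 - 466 = -1546$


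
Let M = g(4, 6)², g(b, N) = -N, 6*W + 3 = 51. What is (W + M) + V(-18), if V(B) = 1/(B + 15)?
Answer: 131/3 ≈ 43.667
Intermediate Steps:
W = 8 (W = -½ + (⅙)*51 = -½ + 17/2 = 8)
V(B) = 1/(15 + B)
M = 36 (M = (-1*6)² = (-6)² = 36)
(W + M) + V(-18) = (8 + 36) + 1/(15 - 18) = 44 + 1/(-3) = 44 - ⅓ = 131/3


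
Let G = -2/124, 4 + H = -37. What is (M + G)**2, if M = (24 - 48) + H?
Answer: 16248961/3844 ≈ 4227.1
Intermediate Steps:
H = -41 (H = -4 - 37 = -41)
M = -65 (M = (24 - 48) - 41 = -24 - 41 = -65)
G = -1/62 (G = -2*1/124 = -1/62 ≈ -0.016129)
(M + G)**2 = (-65 - 1/62)**2 = (-4031/62)**2 = 16248961/3844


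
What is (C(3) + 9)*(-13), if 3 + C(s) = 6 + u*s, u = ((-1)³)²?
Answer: -195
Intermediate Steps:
u = 1 (u = (-1)² = 1)
C(s) = 3 + s (C(s) = -3 + (6 + 1*s) = -3 + (6 + s) = 3 + s)
(C(3) + 9)*(-13) = ((3 + 3) + 9)*(-13) = (6 + 9)*(-13) = 15*(-13) = -195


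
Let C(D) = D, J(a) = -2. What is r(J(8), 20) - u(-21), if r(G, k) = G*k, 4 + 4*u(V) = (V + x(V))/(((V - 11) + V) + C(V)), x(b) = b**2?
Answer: -2781/74 ≈ -37.581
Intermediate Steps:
u(V) = -1 + (V + V**2)/(4*(-11 + 3*V)) (u(V) = -1 + ((V + V**2)/(((V - 11) + V) + V))/4 = -1 + ((V + V**2)/(((-11 + V) + V) + V))/4 = -1 + ((V + V**2)/((-11 + 2*V) + V))/4 = -1 + ((V + V**2)/(-11 + 3*V))/4 = -1 + (V + V**2)/(4*(-11 + 3*V)))
r(J(8), 20) - u(-21) = -2*20 - (44 + (-21)**2 - 11*(-21))/(4*(-11 + 3*(-21))) = -40 - (44 + 441 + 231)/(4*(-11 - 63)) = -40 - 716/(4*(-74)) = -40 - (-1)*716/(4*74) = -40 - 1*(-179/74) = -40 + 179/74 = -2781/74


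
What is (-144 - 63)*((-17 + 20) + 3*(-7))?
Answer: 3726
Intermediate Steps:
(-144 - 63)*((-17 + 20) + 3*(-7)) = -207*(3 - 21) = -207*(-18) = 3726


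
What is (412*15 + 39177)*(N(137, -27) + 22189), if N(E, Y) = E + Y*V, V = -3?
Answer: 1016314299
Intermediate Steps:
N(E, Y) = E - 3*Y (N(E, Y) = E + Y*(-3) = E - 3*Y)
(412*15 + 39177)*(N(137, -27) + 22189) = (412*15 + 39177)*((137 - 3*(-27)) + 22189) = (6180 + 39177)*((137 + 81) + 22189) = 45357*(218 + 22189) = 45357*22407 = 1016314299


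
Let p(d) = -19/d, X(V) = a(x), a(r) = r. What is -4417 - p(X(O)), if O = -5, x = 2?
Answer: -8815/2 ≈ -4407.5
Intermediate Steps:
X(V) = 2
-4417 - p(X(O)) = -4417 - (-19)/2 = -4417 - 1*(-19/2) = -4417 + 19/2 = -8815/2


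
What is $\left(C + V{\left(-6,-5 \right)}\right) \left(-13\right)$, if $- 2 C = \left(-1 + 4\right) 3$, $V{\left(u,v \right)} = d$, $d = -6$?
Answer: $\frac{273}{2} \approx 136.5$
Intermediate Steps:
$V{\left(u,v \right)} = -6$
$C = - \frac{9}{2}$ ($C = - \frac{\left(-1 + 4\right) 3}{2} = - \frac{3 \cdot 3}{2} = \left(- \frac{1}{2}\right) 9 = - \frac{9}{2} \approx -4.5$)
$\left(C + V{\left(-6,-5 \right)}\right) \left(-13\right) = \left(- \frac{9}{2} - 6\right) \left(-13\right) = \left(- \frac{21}{2}\right) \left(-13\right) = \frac{273}{2}$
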